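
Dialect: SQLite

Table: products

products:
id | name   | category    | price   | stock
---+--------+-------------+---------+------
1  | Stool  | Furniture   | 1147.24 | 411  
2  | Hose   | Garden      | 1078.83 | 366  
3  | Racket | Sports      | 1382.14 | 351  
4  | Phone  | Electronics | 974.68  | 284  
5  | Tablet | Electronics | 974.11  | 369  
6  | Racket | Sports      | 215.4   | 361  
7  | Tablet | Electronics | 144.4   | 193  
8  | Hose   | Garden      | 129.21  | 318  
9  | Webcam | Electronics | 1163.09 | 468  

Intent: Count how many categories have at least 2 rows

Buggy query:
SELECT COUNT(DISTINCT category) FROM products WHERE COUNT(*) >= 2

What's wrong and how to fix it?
Bug: COUNT(*) cannot appear in WHERE; the per-group count doesn't exist yet

Fix: Group first with HAVING COUNT(*) >= 2, then COUNT the resulting groups

Corrected query:
SELECT COUNT(*) FROM (SELECT category FROM products GROUP BY category HAVING COUNT(*) >= 2)

Result:
COUNT(*)
--------
3       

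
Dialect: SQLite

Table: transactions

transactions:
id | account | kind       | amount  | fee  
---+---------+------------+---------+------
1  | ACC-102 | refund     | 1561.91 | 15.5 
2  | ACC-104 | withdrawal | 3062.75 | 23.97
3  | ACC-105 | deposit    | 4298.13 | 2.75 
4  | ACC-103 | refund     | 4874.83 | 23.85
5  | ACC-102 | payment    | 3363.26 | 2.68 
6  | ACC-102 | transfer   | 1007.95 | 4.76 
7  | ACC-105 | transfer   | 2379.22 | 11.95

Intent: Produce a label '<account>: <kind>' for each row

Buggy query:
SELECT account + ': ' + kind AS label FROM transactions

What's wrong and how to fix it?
Bug: SQLite uses || for string concatenation; + coerces text to numbers (yielding 0)

Fix: Replace + with || to concatenate text

Corrected query:
SELECT account || ': ' || kind AS label FROM transactions

Result:
label              
-------------------
ACC-102: refund    
ACC-104: withdrawal
ACC-105: deposit   
ACC-103: refund    
ACC-102: payment   
ACC-102: transfer  
ACC-105: transfer  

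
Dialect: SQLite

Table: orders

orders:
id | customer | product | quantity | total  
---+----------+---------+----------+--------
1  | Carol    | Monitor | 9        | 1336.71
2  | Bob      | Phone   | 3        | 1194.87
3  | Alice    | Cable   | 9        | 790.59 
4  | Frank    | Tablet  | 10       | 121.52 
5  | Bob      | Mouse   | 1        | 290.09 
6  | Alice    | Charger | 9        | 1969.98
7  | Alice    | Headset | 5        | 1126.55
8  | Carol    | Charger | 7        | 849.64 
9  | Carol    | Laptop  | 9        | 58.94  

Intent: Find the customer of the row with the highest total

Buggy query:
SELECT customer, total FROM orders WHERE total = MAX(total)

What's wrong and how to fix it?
Bug: MAX(total) is an aggregate and cannot be used directly in WHERE

Fix: Wrap MAX in a scalar subquery so WHERE compares against a single value

Corrected query:
SELECT customer, total FROM orders WHERE total = (SELECT MAX(total) FROM orders)

Result:
customer | total  
---------+--------
Alice    | 1969.98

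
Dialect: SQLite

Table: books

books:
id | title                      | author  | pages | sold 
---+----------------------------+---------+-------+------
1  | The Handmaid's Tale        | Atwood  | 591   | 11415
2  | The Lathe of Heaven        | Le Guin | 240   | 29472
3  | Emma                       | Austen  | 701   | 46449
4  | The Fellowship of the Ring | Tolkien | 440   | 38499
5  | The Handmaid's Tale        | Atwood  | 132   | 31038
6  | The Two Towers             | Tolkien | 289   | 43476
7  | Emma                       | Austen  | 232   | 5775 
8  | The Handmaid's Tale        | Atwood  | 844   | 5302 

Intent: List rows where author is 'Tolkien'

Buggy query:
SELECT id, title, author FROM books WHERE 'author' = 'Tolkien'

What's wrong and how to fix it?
Bug: 'author' in single quotes is a string literal, not the column; the comparison is literal-vs-literal and never true

Fix: Reference the column as author without single quotes

Corrected query:
SELECT id, title, author FROM books WHERE author = 'Tolkien'

Result:
id | title                      | author 
---+----------------------------+--------
4  | The Fellowship of the Ring | Tolkien
6  | The Two Towers             | Tolkien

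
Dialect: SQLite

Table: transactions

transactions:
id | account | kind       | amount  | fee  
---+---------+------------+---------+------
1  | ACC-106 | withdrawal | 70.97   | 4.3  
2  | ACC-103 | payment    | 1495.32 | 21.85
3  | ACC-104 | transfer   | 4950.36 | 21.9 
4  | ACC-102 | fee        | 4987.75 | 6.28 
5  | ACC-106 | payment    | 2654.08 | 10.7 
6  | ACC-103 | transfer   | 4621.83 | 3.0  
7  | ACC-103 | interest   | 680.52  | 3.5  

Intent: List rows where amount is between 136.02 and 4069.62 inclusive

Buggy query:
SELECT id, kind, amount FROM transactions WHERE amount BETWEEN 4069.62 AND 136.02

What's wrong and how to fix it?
Bug: BETWEEN expects the lower bound first; with 4069.62 AND 136.02 the range is empty

Fix: Swap the bounds so the smaller value comes first

Corrected query:
SELECT id, kind, amount FROM transactions WHERE amount BETWEEN 136.02 AND 4069.62

Result:
id | kind     | amount 
---+----------+--------
2  | payment  | 1495.32
5  | payment  | 2654.08
7  | interest | 680.52 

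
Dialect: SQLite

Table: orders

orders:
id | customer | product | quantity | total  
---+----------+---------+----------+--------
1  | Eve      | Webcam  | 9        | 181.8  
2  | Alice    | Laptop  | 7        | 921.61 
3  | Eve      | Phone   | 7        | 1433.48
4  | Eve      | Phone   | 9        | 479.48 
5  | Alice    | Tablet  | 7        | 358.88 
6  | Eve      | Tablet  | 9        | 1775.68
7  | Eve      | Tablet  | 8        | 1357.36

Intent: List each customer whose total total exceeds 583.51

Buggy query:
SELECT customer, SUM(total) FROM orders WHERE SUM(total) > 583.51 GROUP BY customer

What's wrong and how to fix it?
Bug: Aggregate functions cannot appear in a WHERE clause

Fix: Use HAVING (which filters groups after aggregation) instead of WHERE

Corrected query:
SELECT customer, SUM(total) FROM orders GROUP BY customer HAVING SUM(total) > 583.51

Result:
customer | SUM(total)
---------+-----------
Alice    | 1280.49   
Eve      | 5227.8    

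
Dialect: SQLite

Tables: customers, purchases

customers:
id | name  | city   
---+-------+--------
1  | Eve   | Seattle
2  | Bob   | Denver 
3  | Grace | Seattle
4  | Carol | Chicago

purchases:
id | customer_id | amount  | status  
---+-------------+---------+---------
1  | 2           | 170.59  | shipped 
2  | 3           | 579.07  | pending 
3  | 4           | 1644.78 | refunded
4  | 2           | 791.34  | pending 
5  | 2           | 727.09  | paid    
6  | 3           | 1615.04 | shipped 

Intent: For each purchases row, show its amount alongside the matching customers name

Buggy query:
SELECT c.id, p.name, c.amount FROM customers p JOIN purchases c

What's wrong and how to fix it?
Bug: JOIN with no ON clause produces a cartesian product; every purchases row pairs with every customers row

Fix: Add ON c.customer_id = p.id to the JOIN

Corrected query:
SELECT c.id, p.name, c.amount FROM customers p JOIN purchases c ON c.customer_id = p.id

Result:
id | name  | amount 
---+-------+--------
1  | Bob   | 170.59 
2  | Grace | 579.07 
3  | Carol | 1644.78
4  | Bob   | 791.34 
5  | Bob   | 727.09 
6  | Grace | 1615.04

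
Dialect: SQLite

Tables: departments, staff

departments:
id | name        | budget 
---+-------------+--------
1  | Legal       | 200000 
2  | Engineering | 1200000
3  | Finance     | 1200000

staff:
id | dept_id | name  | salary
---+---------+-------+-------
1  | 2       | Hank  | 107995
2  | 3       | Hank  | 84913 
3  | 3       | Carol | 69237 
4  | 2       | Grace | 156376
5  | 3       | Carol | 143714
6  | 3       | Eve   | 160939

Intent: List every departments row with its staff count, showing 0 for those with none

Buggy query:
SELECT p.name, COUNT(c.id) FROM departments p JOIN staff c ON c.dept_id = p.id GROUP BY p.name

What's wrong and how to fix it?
Bug: An inner join excludes parents with zero children

Fix: Use LEFT JOIN so parents without children still appear (COUNT(c.id) gives 0)

Corrected query:
SELECT p.name, COUNT(c.id) FROM departments p LEFT JOIN staff c ON c.dept_id = p.id GROUP BY p.name

Result:
name        | COUNT(c.id)
------------+------------
Engineering | 2          
Finance     | 4          
Legal       | 0          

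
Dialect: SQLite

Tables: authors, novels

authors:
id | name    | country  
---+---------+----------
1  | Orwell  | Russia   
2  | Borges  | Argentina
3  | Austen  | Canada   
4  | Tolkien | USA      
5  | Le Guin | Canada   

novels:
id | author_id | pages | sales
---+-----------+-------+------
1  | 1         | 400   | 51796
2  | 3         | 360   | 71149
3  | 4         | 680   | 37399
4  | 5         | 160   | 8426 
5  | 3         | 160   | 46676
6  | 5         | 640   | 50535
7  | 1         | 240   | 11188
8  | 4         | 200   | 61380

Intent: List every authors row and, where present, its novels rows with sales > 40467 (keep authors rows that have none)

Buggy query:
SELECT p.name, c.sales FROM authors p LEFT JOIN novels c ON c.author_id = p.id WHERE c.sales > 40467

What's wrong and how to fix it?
Bug: Filtering c.sales in WHERE discards the NULL rows produced by LEFT JOIN, turning it into an inner join

Fix: Put 'c.sales > 40467' in the JOIN's ON clause instead of WHERE

Corrected query:
SELECT p.name, c.sales FROM authors p LEFT JOIN novels c ON c.author_id = p.id AND c.sales > 40467

Result:
name    | sales
--------+------
Orwell  | 51796
Borges  | NULL 
Austen  | 46676
Austen  | 71149
Tolkien | 61380
Le Guin | 50535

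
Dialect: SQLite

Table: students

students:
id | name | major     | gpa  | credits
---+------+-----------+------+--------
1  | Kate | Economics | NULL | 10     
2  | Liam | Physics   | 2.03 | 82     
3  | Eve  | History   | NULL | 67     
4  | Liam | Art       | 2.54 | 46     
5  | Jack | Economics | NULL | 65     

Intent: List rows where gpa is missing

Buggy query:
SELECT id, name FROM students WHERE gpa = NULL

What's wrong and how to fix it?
Bug: '= NULL' is always unknown in SQL three-valued logic, so no rows match

Fix: Use IS NULL to test for NULL

Corrected query:
SELECT id, name FROM students WHERE gpa IS NULL

Result:
id | name
---+-----
1  | Kate
3  | Eve 
5  | Jack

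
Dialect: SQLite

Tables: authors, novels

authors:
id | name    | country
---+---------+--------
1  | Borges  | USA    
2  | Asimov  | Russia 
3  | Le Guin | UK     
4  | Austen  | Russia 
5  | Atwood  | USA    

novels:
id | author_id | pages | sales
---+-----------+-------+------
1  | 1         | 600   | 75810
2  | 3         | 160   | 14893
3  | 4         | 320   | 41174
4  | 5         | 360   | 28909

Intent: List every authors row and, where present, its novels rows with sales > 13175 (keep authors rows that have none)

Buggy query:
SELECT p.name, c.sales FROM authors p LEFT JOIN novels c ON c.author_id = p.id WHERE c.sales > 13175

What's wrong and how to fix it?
Bug: A WHERE condition on the right-hand table after LEFT JOIN drops unmatched parents

Fix: Move the right-table condition into the ON clause so unmatched parents are kept

Corrected query:
SELECT p.name, c.sales FROM authors p LEFT JOIN novels c ON c.author_id = p.id AND c.sales > 13175

Result:
name    | sales
--------+------
Borges  | 75810
Asimov  | NULL 
Le Guin | 14893
Austen  | 41174
Atwood  | 28909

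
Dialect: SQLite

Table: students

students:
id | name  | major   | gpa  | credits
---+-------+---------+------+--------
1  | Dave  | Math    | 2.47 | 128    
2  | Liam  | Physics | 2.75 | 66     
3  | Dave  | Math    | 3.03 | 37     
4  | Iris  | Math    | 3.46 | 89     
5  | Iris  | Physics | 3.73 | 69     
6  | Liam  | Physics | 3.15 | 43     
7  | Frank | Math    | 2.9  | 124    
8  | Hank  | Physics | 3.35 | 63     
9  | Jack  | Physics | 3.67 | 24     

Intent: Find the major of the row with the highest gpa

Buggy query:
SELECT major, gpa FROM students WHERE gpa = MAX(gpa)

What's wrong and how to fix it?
Bug: MAX(gpa) is an aggregate and cannot be used directly in WHERE

Fix: Use a subquery: WHERE gpa = (SELECT MAX(gpa) FROM students)

Corrected query:
SELECT major, gpa FROM students WHERE gpa = (SELECT MAX(gpa) FROM students)

Result:
major   | gpa 
--------+-----
Physics | 3.73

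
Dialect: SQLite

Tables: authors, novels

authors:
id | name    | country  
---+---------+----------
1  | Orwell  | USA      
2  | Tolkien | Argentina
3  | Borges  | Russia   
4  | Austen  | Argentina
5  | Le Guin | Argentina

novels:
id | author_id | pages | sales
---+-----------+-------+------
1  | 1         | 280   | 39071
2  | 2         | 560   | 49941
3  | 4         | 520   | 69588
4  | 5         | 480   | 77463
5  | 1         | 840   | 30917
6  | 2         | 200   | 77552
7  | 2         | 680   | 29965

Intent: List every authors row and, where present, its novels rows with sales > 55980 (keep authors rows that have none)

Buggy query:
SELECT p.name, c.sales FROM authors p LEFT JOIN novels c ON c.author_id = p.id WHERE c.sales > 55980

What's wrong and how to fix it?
Bug: Filtering c.sales in WHERE discards the NULL rows produced by LEFT JOIN, turning it into an inner join

Fix: Move the right-table condition into the ON clause so unmatched parents are kept

Corrected query:
SELECT p.name, c.sales FROM authors p LEFT JOIN novels c ON c.author_id = p.id AND c.sales > 55980

Result:
name    | sales
--------+------
Orwell  | NULL 
Tolkien | 77552
Borges  | NULL 
Austen  | 69588
Le Guin | 77463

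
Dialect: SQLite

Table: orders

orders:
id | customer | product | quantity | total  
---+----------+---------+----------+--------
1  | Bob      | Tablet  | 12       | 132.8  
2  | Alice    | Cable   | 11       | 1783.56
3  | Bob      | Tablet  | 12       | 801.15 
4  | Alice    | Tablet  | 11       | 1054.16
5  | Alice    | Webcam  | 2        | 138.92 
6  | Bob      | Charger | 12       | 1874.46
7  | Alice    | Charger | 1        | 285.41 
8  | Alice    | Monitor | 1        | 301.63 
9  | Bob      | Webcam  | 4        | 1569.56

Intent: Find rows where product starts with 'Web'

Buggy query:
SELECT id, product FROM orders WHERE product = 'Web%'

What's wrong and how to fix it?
Bug: '=' compares the literal string including the % character; pattern matching needs LIKE

Fix: Replace '=' with LIKE so 'Web%' is treated as a pattern

Corrected query:
SELECT id, product FROM orders WHERE product LIKE 'Web%'

Result:
id | product
---+--------
5  | Webcam 
9  | Webcam 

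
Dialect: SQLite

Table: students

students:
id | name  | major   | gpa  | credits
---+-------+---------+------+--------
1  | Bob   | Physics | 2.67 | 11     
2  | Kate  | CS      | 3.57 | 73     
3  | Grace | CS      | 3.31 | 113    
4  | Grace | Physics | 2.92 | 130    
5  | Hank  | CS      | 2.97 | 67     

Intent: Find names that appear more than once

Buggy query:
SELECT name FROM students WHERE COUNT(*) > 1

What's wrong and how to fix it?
Bug: WHERE can't reference COUNT(*); aggregates are computed after WHERE

Fix: Group first, then use HAVING for the count condition

Corrected query:
SELECT name FROM students GROUP BY name HAVING COUNT(*) > 1

Result:
name 
-----
Grace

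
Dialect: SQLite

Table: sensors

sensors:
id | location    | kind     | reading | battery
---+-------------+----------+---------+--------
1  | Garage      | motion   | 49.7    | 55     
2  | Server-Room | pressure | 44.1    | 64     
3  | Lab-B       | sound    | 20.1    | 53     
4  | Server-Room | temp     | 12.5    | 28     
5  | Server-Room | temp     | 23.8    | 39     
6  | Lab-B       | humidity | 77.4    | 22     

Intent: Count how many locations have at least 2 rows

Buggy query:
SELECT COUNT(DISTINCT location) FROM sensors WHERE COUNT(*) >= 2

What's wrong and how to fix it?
Bug: COUNT(*) cannot appear in WHERE; the per-group count doesn't exist yet

Fix: Use a subquery that GROUPs and filters with HAVING, then count its rows

Corrected query:
SELECT COUNT(*) FROM (SELECT location FROM sensors GROUP BY location HAVING COUNT(*) >= 2)

Result:
COUNT(*)
--------
2       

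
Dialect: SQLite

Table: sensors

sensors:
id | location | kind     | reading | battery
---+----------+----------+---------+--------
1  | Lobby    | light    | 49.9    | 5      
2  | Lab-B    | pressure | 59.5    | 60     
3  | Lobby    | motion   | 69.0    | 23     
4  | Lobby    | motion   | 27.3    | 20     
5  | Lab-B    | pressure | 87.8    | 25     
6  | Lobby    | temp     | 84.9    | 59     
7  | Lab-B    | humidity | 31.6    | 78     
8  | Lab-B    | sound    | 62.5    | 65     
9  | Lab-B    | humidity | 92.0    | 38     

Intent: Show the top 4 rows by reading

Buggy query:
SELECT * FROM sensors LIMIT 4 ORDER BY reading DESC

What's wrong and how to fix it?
Bug: ORDER BY cannot follow LIMIT; LIMIT is the final clause

Fix: Sort with ORDER BY, then apply LIMIT

Corrected query:
SELECT * FROM sensors ORDER BY reading DESC LIMIT 4

Result:
id | location | kind     | reading | battery
---+----------+----------+---------+--------
9  | Lab-B    | humidity | 92      | 38     
5  | Lab-B    | pressure | 87.8    | 25     
6  | Lobby    | temp     | 84.9    | 59     
3  | Lobby    | motion   | 69      | 23     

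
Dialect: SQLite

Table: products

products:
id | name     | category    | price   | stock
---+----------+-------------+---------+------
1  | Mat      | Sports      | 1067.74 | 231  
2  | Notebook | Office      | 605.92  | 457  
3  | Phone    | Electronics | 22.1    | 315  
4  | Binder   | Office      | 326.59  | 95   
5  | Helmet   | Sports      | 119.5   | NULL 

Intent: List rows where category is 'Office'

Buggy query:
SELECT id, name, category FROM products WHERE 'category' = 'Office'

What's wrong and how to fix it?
Bug: Single quotes denote string literals in SQL; the column name is being compared as a constant string

Fix: Reference the column as category without single quotes

Corrected query:
SELECT id, name, category FROM products WHERE category = 'Office'

Result:
id | name     | category
---+----------+---------
2  | Notebook | Office  
4  | Binder   | Office  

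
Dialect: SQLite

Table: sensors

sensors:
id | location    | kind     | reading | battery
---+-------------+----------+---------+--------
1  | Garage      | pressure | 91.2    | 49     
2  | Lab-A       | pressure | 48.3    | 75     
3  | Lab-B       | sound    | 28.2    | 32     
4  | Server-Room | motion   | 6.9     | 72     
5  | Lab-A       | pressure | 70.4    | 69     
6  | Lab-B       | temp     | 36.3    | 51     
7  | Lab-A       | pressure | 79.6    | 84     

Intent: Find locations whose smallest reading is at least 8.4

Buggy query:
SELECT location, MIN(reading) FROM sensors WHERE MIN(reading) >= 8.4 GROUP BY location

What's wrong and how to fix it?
Bug: MIN() in WHERE is a misuse of aggregate

Fix: Replace WHERE with HAVING after the GROUP BY

Corrected query:
SELECT location, MIN(reading) FROM sensors GROUP BY location HAVING MIN(reading) >= 8.4

Result:
location | MIN(reading)
---------+-------------
Garage   | 91.2        
Lab-A    | 48.3        
Lab-B    | 28.2        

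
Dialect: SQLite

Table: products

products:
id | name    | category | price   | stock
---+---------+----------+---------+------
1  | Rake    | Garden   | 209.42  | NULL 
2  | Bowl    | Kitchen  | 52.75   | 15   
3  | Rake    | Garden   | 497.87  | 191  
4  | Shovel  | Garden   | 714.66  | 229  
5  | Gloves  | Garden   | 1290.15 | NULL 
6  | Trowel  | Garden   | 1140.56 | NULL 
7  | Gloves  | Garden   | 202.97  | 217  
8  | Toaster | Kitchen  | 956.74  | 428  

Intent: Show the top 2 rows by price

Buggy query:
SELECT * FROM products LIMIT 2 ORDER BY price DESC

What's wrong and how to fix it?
Bug: ORDER BY cannot follow LIMIT; LIMIT is the final clause

Fix: Swap the clauses: ORDER BY first, then LIMIT

Corrected query:
SELECT * FROM products ORDER BY price DESC LIMIT 2

Result:
id | name   | category | price   | stock
---+--------+----------+---------+------
5  | Gloves | Garden   | 1290.15 | NULL 
6  | Trowel | Garden   | 1140.56 | NULL 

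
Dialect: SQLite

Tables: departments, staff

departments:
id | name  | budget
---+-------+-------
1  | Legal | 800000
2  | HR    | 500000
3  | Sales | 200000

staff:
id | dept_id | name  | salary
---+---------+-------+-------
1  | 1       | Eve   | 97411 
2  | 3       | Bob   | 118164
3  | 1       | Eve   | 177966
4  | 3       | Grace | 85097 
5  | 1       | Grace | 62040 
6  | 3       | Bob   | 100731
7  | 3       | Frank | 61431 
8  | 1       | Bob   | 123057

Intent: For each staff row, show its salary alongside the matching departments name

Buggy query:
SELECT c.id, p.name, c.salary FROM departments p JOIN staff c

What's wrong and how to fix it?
Bug: JOIN with no ON clause produces a cartesian product; every staff row pairs with every departments row

Fix: Add ON c.dept_id = p.id to the JOIN

Corrected query:
SELECT c.id, p.name, c.salary FROM departments p JOIN staff c ON c.dept_id = p.id

Result:
id | name  | salary
---+-------+-------
1  | Legal | 97411 
2  | Sales | 118164
3  | Legal | 177966
4  | Sales | 85097 
5  | Legal | 62040 
6  | Sales | 100731
7  | Sales | 61431 
8  | Legal | 123057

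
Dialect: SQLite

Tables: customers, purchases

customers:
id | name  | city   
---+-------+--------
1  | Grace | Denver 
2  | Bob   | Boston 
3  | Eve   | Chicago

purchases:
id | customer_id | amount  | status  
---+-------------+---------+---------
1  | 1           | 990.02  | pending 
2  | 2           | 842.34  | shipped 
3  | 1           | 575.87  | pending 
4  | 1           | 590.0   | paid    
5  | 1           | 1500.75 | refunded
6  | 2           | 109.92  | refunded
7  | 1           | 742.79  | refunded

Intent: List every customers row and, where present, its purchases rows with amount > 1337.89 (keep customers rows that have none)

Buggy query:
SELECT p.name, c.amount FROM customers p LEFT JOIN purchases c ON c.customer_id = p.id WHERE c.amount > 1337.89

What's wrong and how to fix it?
Bug: Filtering c.amount in WHERE discards the NULL rows produced by LEFT JOIN, turning it into an inner join

Fix: Move the right-table condition into the ON clause so unmatched parents are kept

Corrected query:
SELECT p.name, c.amount FROM customers p LEFT JOIN purchases c ON c.customer_id = p.id AND c.amount > 1337.89

Result:
name  | amount 
------+--------
Grace | 1500.75
Bob   | NULL   
Eve   | NULL   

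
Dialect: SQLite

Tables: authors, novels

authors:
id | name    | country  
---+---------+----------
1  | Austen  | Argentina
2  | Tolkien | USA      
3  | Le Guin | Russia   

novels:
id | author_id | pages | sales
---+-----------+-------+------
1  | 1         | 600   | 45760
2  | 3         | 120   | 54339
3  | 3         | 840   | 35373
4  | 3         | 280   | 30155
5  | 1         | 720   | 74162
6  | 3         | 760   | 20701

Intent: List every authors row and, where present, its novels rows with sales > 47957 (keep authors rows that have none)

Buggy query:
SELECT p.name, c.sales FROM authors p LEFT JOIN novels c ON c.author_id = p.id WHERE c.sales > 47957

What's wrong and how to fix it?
Bug: A WHERE condition on the right-hand table after LEFT JOIN drops unmatched parents

Fix: Move the right-table condition into the ON clause so unmatched parents are kept

Corrected query:
SELECT p.name, c.sales FROM authors p LEFT JOIN novels c ON c.author_id = p.id AND c.sales > 47957

Result:
name    | sales
--------+------
Austen  | 74162
Tolkien | NULL 
Le Guin | 54339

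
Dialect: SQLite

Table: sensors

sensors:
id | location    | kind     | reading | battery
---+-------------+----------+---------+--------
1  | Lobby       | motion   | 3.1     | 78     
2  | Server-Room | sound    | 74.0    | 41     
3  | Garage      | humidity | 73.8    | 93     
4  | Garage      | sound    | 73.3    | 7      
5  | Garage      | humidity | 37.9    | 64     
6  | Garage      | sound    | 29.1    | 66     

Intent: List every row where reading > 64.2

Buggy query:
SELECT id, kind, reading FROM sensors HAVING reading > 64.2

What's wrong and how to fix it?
Bug: HAVING filters the output of aggregation, but this query has no GROUP BY and no aggregate functions, so SQLite rejects it (HAVING clause on a non-aggregate query); the condition here is per row

Fix: Use WHERE for row-level filtering

Corrected query:
SELECT id, kind, reading FROM sensors WHERE reading > 64.2

Result:
id | kind     | reading
---+----------+--------
2  | sound    | 74     
3  | humidity | 73.8   
4  | sound    | 73.3   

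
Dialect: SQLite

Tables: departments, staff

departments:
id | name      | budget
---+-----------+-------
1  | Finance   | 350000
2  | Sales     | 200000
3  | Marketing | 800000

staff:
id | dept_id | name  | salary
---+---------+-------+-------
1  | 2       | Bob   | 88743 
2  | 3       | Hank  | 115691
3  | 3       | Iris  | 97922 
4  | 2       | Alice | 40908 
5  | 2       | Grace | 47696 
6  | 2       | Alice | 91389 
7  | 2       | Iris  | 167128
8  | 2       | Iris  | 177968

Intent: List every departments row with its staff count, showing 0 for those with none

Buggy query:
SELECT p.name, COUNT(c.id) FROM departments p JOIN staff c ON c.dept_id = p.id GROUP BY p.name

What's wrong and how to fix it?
Bug: INNER JOIN drops departments rows that have no matching staff rows

Fix: Use LEFT JOIN so parents without children still appear (COUNT(c.id) gives 0)

Corrected query:
SELECT p.name, COUNT(c.id) FROM departments p LEFT JOIN staff c ON c.dept_id = p.id GROUP BY p.name

Result:
name      | COUNT(c.id)
----------+------------
Finance   | 0          
Marketing | 2          
Sales     | 6          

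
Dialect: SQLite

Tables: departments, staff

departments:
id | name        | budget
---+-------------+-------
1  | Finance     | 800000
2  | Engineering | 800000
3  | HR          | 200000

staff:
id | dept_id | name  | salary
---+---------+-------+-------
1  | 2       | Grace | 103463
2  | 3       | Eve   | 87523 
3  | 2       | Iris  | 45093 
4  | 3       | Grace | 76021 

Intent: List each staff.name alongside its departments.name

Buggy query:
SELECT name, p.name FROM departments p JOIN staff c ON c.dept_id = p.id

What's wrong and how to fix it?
Bug: Both tables have a 'name' column; the unqualified reference is ambiguous

Fix: Prefix ambiguous columns with the table alias

Corrected query:
SELECT c.name, p.name FROM departments p JOIN staff c ON c.dept_id = p.id

Result:
name  | name       
------+------------
Grace | Engineering
Eve   | HR         
Iris  | Engineering
Grace | HR         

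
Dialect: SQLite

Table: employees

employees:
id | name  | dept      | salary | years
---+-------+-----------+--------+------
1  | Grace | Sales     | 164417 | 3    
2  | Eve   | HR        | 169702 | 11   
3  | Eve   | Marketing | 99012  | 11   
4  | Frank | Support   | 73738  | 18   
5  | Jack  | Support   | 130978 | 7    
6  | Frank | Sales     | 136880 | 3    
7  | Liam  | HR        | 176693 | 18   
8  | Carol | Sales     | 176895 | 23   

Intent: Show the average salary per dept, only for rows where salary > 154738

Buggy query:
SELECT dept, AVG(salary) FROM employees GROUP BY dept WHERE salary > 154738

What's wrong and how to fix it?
Bug: Row-level WHERE must come before GROUP BY in the clause order

Fix: Move the WHERE clause before GROUP BY

Corrected query:
SELECT dept, AVG(salary) FROM employees WHERE salary > 154738 GROUP BY dept

Result:
dept  | AVG(salary)
------+------------
HR    | 173197.5   
Sales | 170656     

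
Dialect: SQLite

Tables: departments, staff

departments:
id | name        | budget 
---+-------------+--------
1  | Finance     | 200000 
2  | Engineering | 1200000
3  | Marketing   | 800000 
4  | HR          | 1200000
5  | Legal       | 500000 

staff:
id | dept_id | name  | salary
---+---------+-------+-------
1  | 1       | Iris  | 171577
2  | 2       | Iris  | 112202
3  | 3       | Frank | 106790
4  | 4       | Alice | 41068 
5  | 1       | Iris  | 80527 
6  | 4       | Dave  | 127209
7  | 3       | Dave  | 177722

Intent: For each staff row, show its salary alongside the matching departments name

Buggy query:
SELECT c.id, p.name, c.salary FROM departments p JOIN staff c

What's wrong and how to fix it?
Bug: Missing join condition: each staff row is matched to all departments rows instead of just its own

Fix: Add ON c.dept_id = p.id to the JOIN

Corrected query:
SELECT c.id, p.name, c.salary FROM departments p JOIN staff c ON c.dept_id = p.id

Result:
id | name        | salary
---+-------------+-------
1  | Finance     | 171577
2  | Engineering | 112202
3  | Marketing   | 106790
4  | HR          | 41068 
5  | Finance     | 80527 
6  | HR          | 127209
7  | Marketing   | 177722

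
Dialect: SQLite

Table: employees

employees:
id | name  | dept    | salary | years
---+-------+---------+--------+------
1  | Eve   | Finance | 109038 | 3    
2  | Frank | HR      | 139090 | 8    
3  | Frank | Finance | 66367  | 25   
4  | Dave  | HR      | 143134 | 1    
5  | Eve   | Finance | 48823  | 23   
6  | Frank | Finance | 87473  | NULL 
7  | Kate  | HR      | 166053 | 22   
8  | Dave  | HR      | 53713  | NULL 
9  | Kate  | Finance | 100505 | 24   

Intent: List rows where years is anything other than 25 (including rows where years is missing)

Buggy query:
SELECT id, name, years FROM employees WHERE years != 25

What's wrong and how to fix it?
Bug: 'years != 25' is unknown when years is NULL, so NULL rows are silently excluded

Fix: Handle NULL separately with IS NULL alongside the inequality

Corrected query:
SELECT id, name, years FROM employees WHERE years != 25 OR years IS NULL

Result:
id | name  | years
---+-------+------
1  | Eve   | 3    
2  | Frank | 8    
4  | Dave  | 1    
5  | Eve   | 23   
6  | Frank | NULL 
7  | Kate  | 22   
8  | Dave  | NULL 
9  | Kate  | 24   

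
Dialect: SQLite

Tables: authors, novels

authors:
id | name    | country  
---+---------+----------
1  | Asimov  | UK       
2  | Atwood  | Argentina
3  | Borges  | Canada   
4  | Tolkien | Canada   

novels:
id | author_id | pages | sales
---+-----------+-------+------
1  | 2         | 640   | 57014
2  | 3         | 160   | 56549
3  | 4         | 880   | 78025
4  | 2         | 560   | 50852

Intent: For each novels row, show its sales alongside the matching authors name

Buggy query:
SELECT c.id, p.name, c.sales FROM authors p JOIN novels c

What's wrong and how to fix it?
Bug: Missing join condition: each novels row is matched to all authors rows instead of just its own

Fix: Specify the join condition linking the foreign key to the parent id

Corrected query:
SELECT c.id, p.name, c.sales FROM authors p JOIN novels c ON c.author_id = p.id

Result:
id | name    | sales
---+---------+------
1  | Atwood  | 57014
2  | Borges  | 56549
3  | Tolkien | 78025
4  | Atwood  | 50852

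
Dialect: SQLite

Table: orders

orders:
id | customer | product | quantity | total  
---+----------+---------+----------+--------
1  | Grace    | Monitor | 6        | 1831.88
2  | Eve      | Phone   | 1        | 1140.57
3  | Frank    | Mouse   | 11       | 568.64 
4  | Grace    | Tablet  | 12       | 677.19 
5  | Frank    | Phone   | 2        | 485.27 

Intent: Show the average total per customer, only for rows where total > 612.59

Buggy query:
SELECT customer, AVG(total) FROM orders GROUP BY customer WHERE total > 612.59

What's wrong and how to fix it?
Bug: Row-level WHERE must come before GROUP BY in the clause order

Fix: Place WHERE between FROM and GROUP BY

Corrected query:
SELECT customer, AVG(total) FROM orders WHERE total > 612.59 GROUP BY customer

Result:
customer | AVG(total)
---------+-----------
Eve      | 1140.57   
Grace    | 1254.535  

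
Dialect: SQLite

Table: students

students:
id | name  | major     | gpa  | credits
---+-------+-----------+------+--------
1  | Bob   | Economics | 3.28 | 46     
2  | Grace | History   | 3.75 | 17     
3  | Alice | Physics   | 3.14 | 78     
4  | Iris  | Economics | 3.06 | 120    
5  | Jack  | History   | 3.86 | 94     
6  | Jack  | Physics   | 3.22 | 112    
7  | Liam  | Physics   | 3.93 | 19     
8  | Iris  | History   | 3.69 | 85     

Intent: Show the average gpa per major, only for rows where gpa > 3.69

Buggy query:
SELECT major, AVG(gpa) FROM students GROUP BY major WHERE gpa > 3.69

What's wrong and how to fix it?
Bug: Row-level WHERE must come before GROUP BY in the clause order

Fix: Move the WHERE clause before GROUP BY

Corrected query:
SELECT major, AVG(gpa) FROM students WHERE gpa > 3.69 GROUP BY major

Result:
major   | AVG(gpa)
--------+---------
History | 3.805   
Physics | 3.93    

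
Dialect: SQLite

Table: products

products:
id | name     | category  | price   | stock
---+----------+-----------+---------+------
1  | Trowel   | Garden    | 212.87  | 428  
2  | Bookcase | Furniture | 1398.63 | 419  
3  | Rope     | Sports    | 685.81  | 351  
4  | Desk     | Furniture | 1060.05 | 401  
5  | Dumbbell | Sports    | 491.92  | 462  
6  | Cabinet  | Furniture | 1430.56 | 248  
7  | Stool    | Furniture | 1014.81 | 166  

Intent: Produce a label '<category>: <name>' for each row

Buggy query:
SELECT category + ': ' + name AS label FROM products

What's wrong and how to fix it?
Bug: '+' is numeric addition; on text columns SQLite converts them to 0 instead of concatenating

Fix: Replace + with || to concatenate text

Corrected query:
SELECT category || ': ' || name AS label FROM products

Result:
label              
-------------------
Garden: Trowel     
Furniture: Bookcase
Sports: Rope       
Furniture: Desk    
Sports: Dumbbell   
Furniture: Cabinet 
Furniture: Stool   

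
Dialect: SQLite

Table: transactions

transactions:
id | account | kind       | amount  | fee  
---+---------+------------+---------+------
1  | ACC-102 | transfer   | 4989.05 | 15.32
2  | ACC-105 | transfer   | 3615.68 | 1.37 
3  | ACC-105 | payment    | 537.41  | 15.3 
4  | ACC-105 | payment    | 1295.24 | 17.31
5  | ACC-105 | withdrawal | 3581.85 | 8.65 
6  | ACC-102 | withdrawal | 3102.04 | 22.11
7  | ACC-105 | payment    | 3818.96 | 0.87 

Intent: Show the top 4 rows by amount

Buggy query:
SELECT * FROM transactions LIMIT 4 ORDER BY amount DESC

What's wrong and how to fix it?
Bug: LIMIT must come after ORDER BY

Fix: Swap the clauses: ORDER BY first, then LIMIT

Corrected query:
SELECT * FROM transactions ORDER BY amount DESC LIMIT 4

Result:
id | account | kind       | amount  | fee  
---+---------+------------+---------+------
1  | ACC-102 | transfer   | 4989.05 | 15.32
7  | ACC-105 | payment    | 3818.96 | 0.87 
2  | ACC-105 | transfer   | 3615.68 | 1.37 
5  | ACC-105 | withdrawal | 3581.85 | 8.65 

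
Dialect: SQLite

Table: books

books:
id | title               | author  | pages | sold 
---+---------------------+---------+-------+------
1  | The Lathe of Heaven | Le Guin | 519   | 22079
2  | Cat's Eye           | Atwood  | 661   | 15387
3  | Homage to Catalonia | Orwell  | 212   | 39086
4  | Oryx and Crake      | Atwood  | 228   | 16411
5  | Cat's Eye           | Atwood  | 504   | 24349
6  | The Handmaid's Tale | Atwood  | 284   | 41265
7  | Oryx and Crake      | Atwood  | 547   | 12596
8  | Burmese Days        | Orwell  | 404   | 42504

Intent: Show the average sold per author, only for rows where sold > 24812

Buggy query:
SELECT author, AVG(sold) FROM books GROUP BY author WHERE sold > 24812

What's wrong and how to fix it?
Bug: WHERE cannot follow GROUP BY

Fix: Move the WHERE clause before GROUP BY

Corrected query:
SELECT author, AVG(sold) FROM books WHERE sold > 24812 GROUP BY author

Result:
author | AVG(sold)
-------+----------
Atwood | 41265    
Orwell | 40795    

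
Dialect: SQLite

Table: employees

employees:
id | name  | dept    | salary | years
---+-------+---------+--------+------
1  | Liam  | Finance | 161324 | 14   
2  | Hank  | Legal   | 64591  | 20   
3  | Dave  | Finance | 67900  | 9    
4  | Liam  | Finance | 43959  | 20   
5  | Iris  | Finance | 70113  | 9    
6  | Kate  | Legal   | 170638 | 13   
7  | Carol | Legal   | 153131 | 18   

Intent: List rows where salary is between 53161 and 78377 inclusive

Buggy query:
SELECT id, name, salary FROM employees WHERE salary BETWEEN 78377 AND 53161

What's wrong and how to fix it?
Bug: BETWEEN expects the lower bound first; with 78377 AND 53161 the range is empty

Fix: Swap the bounds so the smaller value comes first

Corrected query:
SELECT id, name, salary FROM employees WHERE salary BETWEEN 53161 AND 78377

Result:
id | name | salary
---+------+-------
2  | Hank | 64591 
3  | Dave | 67900 
5  | Iris | 70113 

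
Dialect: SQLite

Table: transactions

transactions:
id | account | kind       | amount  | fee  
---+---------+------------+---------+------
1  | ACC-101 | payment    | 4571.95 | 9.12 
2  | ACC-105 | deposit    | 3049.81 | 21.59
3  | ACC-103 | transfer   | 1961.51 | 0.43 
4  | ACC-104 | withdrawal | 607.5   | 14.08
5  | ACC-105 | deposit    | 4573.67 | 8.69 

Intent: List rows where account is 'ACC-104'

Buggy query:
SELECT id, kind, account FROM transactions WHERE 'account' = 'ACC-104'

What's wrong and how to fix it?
Bug: 'account' in single quotes is a string literal, not the column; the comparison is literal-vs-literal and never true

Fix: Remove the quotes around the column name (or use double quotes for an identifier)

Corrected query:
SELECT id, kind, account FROM transactions WHERE account = 'ACC-104'

Result:
id | kind       | account
---+------------+--------
4  | withdrawal | ACC-104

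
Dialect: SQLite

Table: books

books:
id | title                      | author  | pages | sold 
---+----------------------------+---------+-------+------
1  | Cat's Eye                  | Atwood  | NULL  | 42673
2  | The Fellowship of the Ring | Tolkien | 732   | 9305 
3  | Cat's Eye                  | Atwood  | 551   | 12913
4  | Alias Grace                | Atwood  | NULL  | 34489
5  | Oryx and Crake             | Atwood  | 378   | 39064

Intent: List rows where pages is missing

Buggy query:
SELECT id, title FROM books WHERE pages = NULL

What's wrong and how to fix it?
Bug: Comparing to NULL with '=' never matches; NULL = NULL is unknown, not true

Fix: Use IS NULL to test for NULL

Corrected query:
SELECT id, title FROM books WHERE pages IS NULL

Result:
id | title      
---+------------
1  | Cat's Eye  
4  | Alias Grace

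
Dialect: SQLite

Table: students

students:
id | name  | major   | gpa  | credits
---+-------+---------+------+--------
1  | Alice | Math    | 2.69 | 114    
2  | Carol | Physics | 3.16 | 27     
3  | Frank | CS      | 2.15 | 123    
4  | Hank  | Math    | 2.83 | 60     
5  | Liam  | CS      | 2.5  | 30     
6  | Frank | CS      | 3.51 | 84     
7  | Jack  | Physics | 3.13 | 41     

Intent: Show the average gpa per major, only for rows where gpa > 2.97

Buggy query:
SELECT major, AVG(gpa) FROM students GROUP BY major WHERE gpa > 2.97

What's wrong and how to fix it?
Bug: WHERE cannot follow GROUP BY

Fix: Place WHERE between FROM and GROUP BY

Corrected query:
SELECT major, AVG(gpa) FROM students WHERE gpa > 2.97 GROUP BY major

Result:
major   | AVG(gpa)
--------+---------
CS      | 3.51    
Physics | 3.145   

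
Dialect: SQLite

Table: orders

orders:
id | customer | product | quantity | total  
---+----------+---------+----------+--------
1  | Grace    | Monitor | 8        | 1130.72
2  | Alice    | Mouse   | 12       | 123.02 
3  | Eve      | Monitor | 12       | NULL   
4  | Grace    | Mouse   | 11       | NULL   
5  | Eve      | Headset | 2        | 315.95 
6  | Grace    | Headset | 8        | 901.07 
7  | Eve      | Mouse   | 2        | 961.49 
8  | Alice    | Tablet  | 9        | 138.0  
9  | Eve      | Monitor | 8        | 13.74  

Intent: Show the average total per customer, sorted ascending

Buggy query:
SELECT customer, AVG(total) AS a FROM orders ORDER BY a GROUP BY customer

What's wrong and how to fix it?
Bug: GROUP BY must precede ORDER BY

Fix: Reorder: SELECT … FROM … GROUP BY … ORDER BY …

Corrected query:
SELECT customer, AVG(total) AS a FROM orders GROUP BY customer ORDER BY a

Result:
customer | a         
---------+-----------
Alice    | 130.51    
Eve      | 430.393333
Grace    | 1015.895  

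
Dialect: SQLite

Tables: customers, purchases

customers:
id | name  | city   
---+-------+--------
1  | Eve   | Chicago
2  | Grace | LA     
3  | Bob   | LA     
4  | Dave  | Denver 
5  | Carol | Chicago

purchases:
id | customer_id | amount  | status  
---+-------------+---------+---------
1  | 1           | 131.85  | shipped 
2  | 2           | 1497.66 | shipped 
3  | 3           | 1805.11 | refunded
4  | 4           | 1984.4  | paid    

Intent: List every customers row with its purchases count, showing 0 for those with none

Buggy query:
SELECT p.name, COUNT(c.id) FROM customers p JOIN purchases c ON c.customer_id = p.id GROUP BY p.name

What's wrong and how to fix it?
Bug: An inner join excludes parents with zero children

Fix: Switch to LEFT JOIN to retain unmatched parent rows

Corrected query:
SELECT p.name, COUNT(c.id) FROM customers p LEFT JOIN purchases c ON c.customer_id = p.id GROUP BY p.name

Result:
name  | COUNT(c.id)
------+------------
Bob   | 1          
Carol | 0          
Dave  | 1          
Eve   | 1          
Grace | 1          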